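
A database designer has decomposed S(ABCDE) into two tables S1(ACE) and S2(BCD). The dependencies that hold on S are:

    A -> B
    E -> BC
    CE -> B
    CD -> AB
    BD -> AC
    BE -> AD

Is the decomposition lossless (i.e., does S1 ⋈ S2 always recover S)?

Common attributes: S1 ∩ S2 = {C}.
No dependency enlarges {C}, so (C)⁺ = {C}.
The closure contains neither all of S1 = {ACE} nor all of S2 = {BCD}, so the common attributes are not a superkey of either fragment. The join is lossy.

No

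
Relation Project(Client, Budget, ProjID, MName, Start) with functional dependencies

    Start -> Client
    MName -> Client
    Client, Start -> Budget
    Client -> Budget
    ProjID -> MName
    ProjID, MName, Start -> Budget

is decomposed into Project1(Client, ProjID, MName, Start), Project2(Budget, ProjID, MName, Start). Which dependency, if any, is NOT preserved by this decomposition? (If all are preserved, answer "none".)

Client -> Budget

Check Client → Budget: no single fragment contains all of {Client, Budget}, and the restricted closure of {Client} across the fragments never reaches {Budget}.
Start → Client is preserved.
MName → Client is preserved.
Client, Start → Budget is preserved.
ProjID → MName is preserved.
ProjID, MName, Start → Budget is preserved.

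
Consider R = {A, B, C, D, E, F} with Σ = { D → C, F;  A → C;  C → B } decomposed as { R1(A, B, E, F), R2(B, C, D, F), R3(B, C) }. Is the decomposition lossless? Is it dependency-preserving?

lossy and not dependency-preserving

Lossless test (chase): applying each FD to every pair of rows produces no changes in the tableau, so no row becomes fully distinguished — the join is lossy.
Dependency preservation: the restricted closure of {A} across the fragments never reaches {C}, so A → C cannot be enforced without a join — not preserved.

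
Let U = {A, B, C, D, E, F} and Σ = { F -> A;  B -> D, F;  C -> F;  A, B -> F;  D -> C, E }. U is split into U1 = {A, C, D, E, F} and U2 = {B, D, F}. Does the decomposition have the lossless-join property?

Yes

Common attributes: U1 ∩ U2 = {D, F}.
Closure of {D, F}: F → A applies, adding A; D → C, E applies, adding C, E. So (D, F)⁺ = {A, C, D, E, F}.
This closure contains every attribute of U1, so U1 ∩ U2 → U1. The join is lossless.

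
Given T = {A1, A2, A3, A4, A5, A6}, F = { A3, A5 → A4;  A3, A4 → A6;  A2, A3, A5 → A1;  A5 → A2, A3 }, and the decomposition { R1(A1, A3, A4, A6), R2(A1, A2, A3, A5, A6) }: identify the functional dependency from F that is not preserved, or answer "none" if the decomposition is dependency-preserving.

A3, A5 → A4

Check A3, A5 → A4: no single fragment contains all of {A3, A4, A5}, and the restricted closure of {A3, A5} across the fragments never reaches {A4}.
A3, A4 → A6 is preserved.
A2, A3, A5 → A1 is preserved.
A5 → A2, A3 is preserved.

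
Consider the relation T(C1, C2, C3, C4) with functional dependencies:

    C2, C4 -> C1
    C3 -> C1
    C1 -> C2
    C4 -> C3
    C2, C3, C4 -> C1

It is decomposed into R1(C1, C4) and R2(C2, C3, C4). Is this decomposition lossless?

Yes

Common attributes: R1 ∩ R2 = {C4}.
Closure of {C4}: C4 → C3 applies, adding C3; C3 → C1 applies, adding C1; C1 → C2 applies, adding C2. So (C4)⁺ = {C1, C2, C3, C4}.
This closure contains every attribute of R1, so R1 ∩ R2 → R1. The join is lossless.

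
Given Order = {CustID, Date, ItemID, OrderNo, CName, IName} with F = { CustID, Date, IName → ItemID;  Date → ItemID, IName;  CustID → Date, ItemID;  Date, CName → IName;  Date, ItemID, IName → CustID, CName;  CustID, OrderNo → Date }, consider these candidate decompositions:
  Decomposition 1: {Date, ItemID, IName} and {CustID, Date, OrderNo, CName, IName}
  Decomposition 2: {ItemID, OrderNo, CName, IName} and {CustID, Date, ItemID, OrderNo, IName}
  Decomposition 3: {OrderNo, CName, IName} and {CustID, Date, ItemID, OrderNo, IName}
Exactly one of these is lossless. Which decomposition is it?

Decomposition 1

Decomposition 1: common = {Date, IName}, closure = {CustID, Date, ItemID, CName, IName} → lossless.
Decomposition 2: common = {ItemID, OrderNo, IName}, closure = {ItemID, OrderNo, IName} → lossy.
Decomposition 3: common = {OrderNo, IName}, closure = {OrderNo, IName} → lossy.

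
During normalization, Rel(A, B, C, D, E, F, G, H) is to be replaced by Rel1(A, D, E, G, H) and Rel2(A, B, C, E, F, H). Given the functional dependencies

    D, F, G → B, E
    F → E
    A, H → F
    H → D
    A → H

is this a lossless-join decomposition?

Common attributes: Rel1 ∩ Rel2 = {A, E, H}.
Closure of {A, E, H}: A, H → F applies, adding F; H → D applies, adding D. So (A, E, H)⁺ = {A, D, E, F, H}.
The closure contains neither all of Rel1 = {A, D, E, G, H} nor all of Rel2 = {A, B, C, E, F, H}, so the common attributes are not a superkey of either fragment. The join is lossy.

No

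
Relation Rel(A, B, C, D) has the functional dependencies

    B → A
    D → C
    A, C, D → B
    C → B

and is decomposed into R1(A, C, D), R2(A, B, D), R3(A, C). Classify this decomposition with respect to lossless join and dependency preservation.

lossless but not dependency-preserving

Lossless test (chase): Rows 1 and 2 agree on D; apply D→C and equate their C entries. Rows 1 and 2 agree on A, C, D; apply A, C, D→B and equate their B entries. Rows 1 and 3 agree on C; apply C→B and equate their B entries. Row 1 is now all distinguished symbols — the join is lossless.
Dependency preservation: the restricted closure of {C} across the fragments never reaches {B}, so C → B cannot be enforced without a join — not preserved.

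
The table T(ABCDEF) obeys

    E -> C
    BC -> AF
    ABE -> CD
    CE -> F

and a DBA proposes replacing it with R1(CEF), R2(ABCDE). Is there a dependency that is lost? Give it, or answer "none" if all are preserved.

BC -> AF

Check BC → AF: no single fragment contains all of {ABCF}, and the restricted closure of {BC} across the fragments never reaches {AF}.
E → C is preserved.
ABE → CD is preserved.
CE → F is preserved.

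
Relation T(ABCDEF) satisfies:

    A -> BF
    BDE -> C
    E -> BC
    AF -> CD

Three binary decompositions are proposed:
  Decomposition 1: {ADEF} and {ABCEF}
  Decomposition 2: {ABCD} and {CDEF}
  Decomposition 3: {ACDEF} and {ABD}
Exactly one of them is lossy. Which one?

Decomposition 1: common = {AEF}, closure = {ABCDEF} → lossless.
Decomposition 2: common = {CD}, closure = {CD} → lossy.
Decomposition 3: common = {AD}, closure = {ABCDF} → lossless.

Decomposition 2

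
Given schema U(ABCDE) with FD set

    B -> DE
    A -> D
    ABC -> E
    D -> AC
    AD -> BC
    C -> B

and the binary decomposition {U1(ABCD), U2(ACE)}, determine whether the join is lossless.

Common attributes: U1 ∩ U2 = {AC}.
Closure of {AC}: A → D applies, adding D; AD → BC applies, adding B; B → DE applies, adding E. So (AC)⁺ = {ABCDE}.
This closure contains every attribute of U1, so U1 ∩ U2 → U1. The join is lossless.

Yes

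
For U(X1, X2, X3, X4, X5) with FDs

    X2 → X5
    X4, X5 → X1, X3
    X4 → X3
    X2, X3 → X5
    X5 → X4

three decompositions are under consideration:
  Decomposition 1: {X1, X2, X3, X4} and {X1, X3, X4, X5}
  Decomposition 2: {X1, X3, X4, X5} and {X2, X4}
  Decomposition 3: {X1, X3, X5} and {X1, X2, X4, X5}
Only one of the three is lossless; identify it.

Decomposition 1: common = {X1, X3, X4}, closure = {X1, X3, X4} → lossy.
Decomposition 2: common = {X4}, closure = {X3, X4} → lossy.
Decomposition 3: common = {X1, X5}, closure = {X1, X3, X4, X5} → lossless.

Decomposition 3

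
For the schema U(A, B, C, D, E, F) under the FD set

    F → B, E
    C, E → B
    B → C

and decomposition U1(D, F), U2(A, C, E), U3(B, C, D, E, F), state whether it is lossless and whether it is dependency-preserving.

lossy but dependency-preserving

Lossless test (chase): Rows 1 and 3 agree on F; apply F→B, E and equate their B, E entries. Rows 2 and 3 agree on C, E; apply C, E→B and equate their B entries. Rows 1 and 2 agree on B; apply B→C and equate their C entries. No row becomes fully distinguished — the join is lossy.
Dependency preservation: every FD's attributes lie within a single fragment, so each can be enforced locally — preserved.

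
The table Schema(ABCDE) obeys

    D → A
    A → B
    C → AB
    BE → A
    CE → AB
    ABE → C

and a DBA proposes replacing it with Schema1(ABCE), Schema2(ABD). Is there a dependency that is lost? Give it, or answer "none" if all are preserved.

none

D → A lies within Schema2.
A → B lies within Schema1.
C → AB lies within Schema1.
BE → A lies within Schema1.
CE → AB lies within Schema1.
ABE → C lies within Schema1.
Every dependency is enforceable on the fragments, so the decomposition is dependency-preserving.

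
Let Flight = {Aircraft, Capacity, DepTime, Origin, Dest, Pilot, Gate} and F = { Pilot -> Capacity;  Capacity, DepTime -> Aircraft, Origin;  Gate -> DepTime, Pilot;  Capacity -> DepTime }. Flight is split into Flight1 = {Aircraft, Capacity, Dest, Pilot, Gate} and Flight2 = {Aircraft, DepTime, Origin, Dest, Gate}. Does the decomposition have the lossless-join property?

Common attributes: Flight1 ∩ Flight2 = {Aircraft, Dest, Gate}.
Closure of {Aircraft, Dest, Gate}: Gate → DepTime, Pilot applies, adding DepTime, Pilot; Pilot → Capacity applies, adding Capacity; Capacity, DepTime → Aircraft, Origin applies, adding Origin. So (Aircraft, Dest, Gate)⁺ = {Aircraft, Capacity, DepTime, Origin, Dest, Pilot, Gate}.
This closure contains every attribute of Flight1, so Flight1 ∩ Flight2 → Flight1. The join is lossless.

Yes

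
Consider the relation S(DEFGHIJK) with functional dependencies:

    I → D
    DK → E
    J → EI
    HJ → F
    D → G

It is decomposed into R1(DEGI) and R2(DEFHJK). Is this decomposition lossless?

Common attributes: R1 ∩ R2 = {DE}.
Closure of {DE}: D → G applies, adding G. So (DE)⁺ = {DEG}.
The closure contains neither all of R1 = {DEGI} nor all of R2 = {DEFHJK}, so the common attributes are not a superkey of either fragment. The join is lossy.

No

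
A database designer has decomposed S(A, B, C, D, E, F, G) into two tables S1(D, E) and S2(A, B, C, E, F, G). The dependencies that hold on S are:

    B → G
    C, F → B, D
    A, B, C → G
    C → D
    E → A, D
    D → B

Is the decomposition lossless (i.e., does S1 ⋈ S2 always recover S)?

Yes

Common attributes: S1 ∩ S2 = {E}.
Closure of {E}: E → A, D applies, adding A, D; D → B applies, adding B; B → G applies, adding G. So (E)⁺ = {A, B, D, E, G}.
This closure contains every attribute of S1, so S1 ∩ S2 → S1. The join is lossless.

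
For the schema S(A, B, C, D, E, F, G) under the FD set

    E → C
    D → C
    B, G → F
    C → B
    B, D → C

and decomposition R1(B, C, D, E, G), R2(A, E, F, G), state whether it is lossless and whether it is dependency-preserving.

Lossless test: (E, G)⁺ = {B, C, E, F, G}, which is a superkey of neither fragment — lossy.
Dependency preservation: the restricted closure of {B, G} across the fragments never reaches {F}, so B, G → F cannot be enforced without a join — not preserved.

lossy and not dependency-preserving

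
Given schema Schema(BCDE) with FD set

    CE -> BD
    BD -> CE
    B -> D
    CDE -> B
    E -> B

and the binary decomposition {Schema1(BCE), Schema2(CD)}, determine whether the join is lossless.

Common attributes: Schema1 ∩ Schema2 = {C}.
No dependency enlarges {C}, so (C)⁺ = {C}.
The closure contains neither all of Schema1 = {BCE} nor all of Schema2 = {CD}, so the common attributes are not a superkey of either fragment. The join is lossy.

No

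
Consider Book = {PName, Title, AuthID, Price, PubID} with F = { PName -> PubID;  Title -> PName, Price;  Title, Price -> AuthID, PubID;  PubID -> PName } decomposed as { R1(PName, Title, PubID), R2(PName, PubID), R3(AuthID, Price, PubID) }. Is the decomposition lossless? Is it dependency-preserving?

Lossless test (chase): Rows 1 and 3 agree on PubID; apply PubID→PName and equate their PName entries. No row becomes fully distinguished — the join is lossy.
Dependency preservation: the restricted closure of {Title} across the fragments never reaches {PName, Price}, so Title → PName, Price cannot be enforced without a join — not preserved.

lossy and not dependency-preserving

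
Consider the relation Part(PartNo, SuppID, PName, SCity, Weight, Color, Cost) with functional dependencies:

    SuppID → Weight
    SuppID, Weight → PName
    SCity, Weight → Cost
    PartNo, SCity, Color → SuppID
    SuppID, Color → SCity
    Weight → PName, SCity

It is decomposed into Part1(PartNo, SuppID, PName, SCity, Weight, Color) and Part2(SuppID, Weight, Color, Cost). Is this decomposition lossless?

Yes

Common attributes: Part1 ∩ Part2 = {SuppID, Weight, Color}.
Closure of {SuppID, Weight, Color}: SuppID, Weight → PName applies, adding PName; SuppID, Color → SCity applies, adding SCity; SCity, Weight → Cost applies, adding Cost. So (SuppID, Weight, Color)⁺ = {SuppID, PName, SCity, Weight, Color, Cost}.
This closure contains every attribute of Part2, so Part1 ∩ Part2 → Part2. The join is lossless.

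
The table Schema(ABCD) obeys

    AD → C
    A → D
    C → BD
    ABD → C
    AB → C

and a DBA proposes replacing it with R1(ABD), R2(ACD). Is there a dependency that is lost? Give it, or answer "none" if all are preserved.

Check C → BD: no single fragment contains all of {BCD}, and the restricted closure of {C} across the fragments never reaches {BD}.
AD → C is preserved.
A → D is preserved.
ABD → C is preserved.
AB → C is preserved.

C → BD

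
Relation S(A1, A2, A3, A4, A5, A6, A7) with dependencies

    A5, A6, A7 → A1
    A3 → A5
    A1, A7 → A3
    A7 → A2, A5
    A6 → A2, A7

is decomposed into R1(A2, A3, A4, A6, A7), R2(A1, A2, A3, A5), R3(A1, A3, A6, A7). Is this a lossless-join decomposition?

Chase test. Columns are A1, A2, A3, A4, A5, A6, A7; row i has aⱼ where attribute j ∈ Ri, else bᵢⱼ.
Initial tableau (one row per fragment):
  row 1: b11 a2 a3 a4 b15 a6 a7
  row 2: a1 a2 a3 b24 a5 b26 b27
  row 3: a1 b32 a3 b34 b35 a6 a7
Rows 1 and 2 agree on A3; apply A3→A5 and equate their A5 entries.
Rows 1 and 3 agree on A3; apply A3→A5 and equate their A5 entries.
Rows 1 and 3 agree on A7; apply A7→A2, A5 and equate their A2, A5 entries.
Rows 1 and 3 agree on A5, A6, A7; apply A5, A6, A7→A1 and equate their A1 entries.
Row 1 is now all distinguished symbols — the join is lossless.

Yes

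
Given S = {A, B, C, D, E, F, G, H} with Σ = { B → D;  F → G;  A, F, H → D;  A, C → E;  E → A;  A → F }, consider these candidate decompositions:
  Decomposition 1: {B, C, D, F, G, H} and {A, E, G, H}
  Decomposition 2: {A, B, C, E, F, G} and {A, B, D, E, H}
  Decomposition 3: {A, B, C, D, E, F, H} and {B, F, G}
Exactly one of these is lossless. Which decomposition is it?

Decomposition 1: common = {G, H}, closure = {G, H} → lossy.
Decomposition 2: common = {A, B, E}, closure = {A, B, D, E, F, G} → lossy.
Decomposition 3: common = {B, F}, closure = {B, D, F, G} → lossless.

Decomposition 3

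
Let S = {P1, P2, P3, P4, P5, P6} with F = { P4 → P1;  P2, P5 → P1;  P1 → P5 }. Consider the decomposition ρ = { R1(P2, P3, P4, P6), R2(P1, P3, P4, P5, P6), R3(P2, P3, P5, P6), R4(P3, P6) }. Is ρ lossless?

Yes

Chase test. Columns are P1, P2, P3, P4, P5, P6; row i has aⱼ where attribute j ∈ Ri, else bᵢⱼ.
Initial tableau (one row per fragment):
  row 1: b11 a2 a3 a4 b15 a6
  row 2: a1 b22 a3 a4 a5 a6
  row 3: b31 a2 a3 b34 a5 a6
  row 4: b41 b42 a3 b44 b45 a6
Rows 1 and 2 agree on P4; apply P4→P1 and equate their P1 entries.
Rows 1 and 2 agree on P1; apply P1→P5 and equate their P5 entries.
Rows 1 and 3 agree on P2, P5; apply P2, P5→P1 and equate their P1 entries.
Row 1 is now all distinguished symbols — the join is lossless.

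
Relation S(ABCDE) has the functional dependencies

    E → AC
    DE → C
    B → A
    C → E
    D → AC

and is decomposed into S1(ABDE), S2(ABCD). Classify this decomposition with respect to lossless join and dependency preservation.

lossless but not dependency-preserving

Lossless test: (ABD)⁺ = {ABCDE}, which contains all of one fragment — lossless.
Dependency preservation: the restricted closure of {E} across the fragments never reaches {AC}, so E → AC cannot be enforced without a join — not preserved.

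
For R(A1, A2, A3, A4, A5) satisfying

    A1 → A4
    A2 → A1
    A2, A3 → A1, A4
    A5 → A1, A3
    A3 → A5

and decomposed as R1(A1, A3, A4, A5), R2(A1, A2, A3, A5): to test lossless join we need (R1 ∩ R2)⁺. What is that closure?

A1, A3, A4, A5

R1 ∩ R2 = {A1, A3, A5}.
A1 → A4 applies, adding A4
Closure: {A1, A3, A4, A5}.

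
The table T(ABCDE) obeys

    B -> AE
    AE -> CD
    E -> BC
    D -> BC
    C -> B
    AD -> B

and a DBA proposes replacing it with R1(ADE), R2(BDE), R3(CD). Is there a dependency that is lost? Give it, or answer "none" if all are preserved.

none

B → AE: restricted closure across fragments reaches AE.
AE → CD: restricted closure across fragments reaches CD.
E → BC: restricted closure across fragments reaches BC.
D → BC: restricted closure across fragments reaches BC.
C → B: restricted closure across fragments reaches B.
AD → B: restricted closure across fragments reaches B.
Every dependency is enforceable on the fragments, so the decomposition is dependency-preserving.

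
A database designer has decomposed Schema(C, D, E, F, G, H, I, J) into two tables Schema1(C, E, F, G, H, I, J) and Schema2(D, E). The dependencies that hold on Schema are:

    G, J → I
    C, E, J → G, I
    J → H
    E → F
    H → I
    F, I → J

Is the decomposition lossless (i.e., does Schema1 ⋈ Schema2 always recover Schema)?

No

Common attributes: Schema1 ∩ Schema2 = {E}.
Closure of {E}: E → F applies, adding F. So (E)⁺ = {E, F}.
The closure contains neither all of Schema1 = {C, E, F, G, H, I, J} nor all of Schema2 = {D, E}, so the common attributes are not a superkey of either fragment. The join is lossy.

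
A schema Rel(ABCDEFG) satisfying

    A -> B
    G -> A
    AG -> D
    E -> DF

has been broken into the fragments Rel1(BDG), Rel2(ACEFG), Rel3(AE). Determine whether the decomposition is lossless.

Chase test. Columns are ABCDEFG; row i has aⱼ where attribute j ∈ Reli, else bᵢⱼ.
Initial tableau (one row per fragment):
  row 1: b11 a2 b13 a4 b15 b16 a7
  row 2: a1 b22 a3 b24 a5 a6 a7
  row 3: a1 b32 b33 b34 a5 b36 b37
Rows 2 and 3 agree on A; apply A→B and equate their B entries.
Rows 1 and 2 agree on G; apply G→A and equate their A entries.
Rows 1 and 2 agree on AG; apply AG→D and equate their D entries.
Rows 2 and 3 agree on E; apply E→DF and equate their DF entries.
Rows 1 and 2 agree on A; apply A→B and equate their B entries.
Row 2 is now all distinguished symbols — the join is lossless.

Yes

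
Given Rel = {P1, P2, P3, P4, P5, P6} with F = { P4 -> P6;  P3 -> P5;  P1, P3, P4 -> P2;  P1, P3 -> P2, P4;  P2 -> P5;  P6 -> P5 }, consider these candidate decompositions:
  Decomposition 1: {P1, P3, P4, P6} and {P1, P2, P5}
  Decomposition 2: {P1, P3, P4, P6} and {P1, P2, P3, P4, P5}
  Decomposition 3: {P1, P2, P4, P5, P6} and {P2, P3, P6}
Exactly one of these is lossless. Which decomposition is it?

Decomposition 2

Decomposition 1: common = {P1}, closure = {P1} → lossy.
Decomposition 2: common = {P1, P3, P4}, closure = {P1, P2, P3, P4, P5, P6} → lossless.
Decomposition 3: common = {P2, P6}, closure = {P2, P5, P6} → lossy.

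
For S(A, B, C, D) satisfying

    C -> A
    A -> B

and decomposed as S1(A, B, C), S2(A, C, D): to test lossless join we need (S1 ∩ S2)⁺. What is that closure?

A, B, C

S1 ∩ S2 = {A, C}.
A → B applies, adding B
Closure: {A, B, C}.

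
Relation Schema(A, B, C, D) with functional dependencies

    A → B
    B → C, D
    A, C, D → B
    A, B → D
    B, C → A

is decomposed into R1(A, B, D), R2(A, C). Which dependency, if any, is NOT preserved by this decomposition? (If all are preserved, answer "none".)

none

A → B lies within R1.
B → C, D: restricted closure across fragments reaches C, D.
A, C, D → B: restricted closure across fragments reaches B.
A, B → D lies within R1.
B, C → A: restricted closure across fragments reaches A.
Every dependency is enforceable on the fragments, so the decomposition is dependency-preserving.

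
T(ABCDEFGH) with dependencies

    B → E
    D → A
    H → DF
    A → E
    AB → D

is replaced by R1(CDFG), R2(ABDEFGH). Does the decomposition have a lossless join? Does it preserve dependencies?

Lossless test: (DFG)⁺ = {ADEFG}, which is a superkey of neither fragment — lossy.
Dependency preservation: every FD's attributes lie within a single fragment, so each can be enforced locally — preserved.

lossy but dependency-preserving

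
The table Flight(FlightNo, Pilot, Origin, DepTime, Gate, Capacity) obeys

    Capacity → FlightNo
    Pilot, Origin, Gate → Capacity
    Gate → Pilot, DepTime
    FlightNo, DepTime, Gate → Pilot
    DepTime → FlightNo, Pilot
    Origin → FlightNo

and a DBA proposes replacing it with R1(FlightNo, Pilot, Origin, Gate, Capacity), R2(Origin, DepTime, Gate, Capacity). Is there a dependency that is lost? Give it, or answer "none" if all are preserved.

Check DepTime → FlightNo, Pilot: no single fragment contains all of {FlightNo, Pilot, DepTime}, and the restricted closure of {DepTime} across the fragments never reaches {FlightNo, Pilot}.
Capacity → FlightNo is preserved.
Pilot, Origin, Gate → Capacity is preserved.
Gate → Pilot, DepTime is preserved.
FlightNo, DepTime, Gate → Pilot is preserved.
Origin → FlightNo is preserved.

DepTime → FlightNo, Pilot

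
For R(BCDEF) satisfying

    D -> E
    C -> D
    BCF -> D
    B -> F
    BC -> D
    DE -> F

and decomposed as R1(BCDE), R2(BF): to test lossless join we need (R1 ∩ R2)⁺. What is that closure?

R1 ∩ R2 = {B}.
B → F applies, adding F
Closure: {BF}.

BF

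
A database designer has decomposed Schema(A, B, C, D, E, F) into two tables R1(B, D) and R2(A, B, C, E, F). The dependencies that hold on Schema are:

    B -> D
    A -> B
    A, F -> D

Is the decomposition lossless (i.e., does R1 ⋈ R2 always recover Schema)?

Yes

Common attributes: R1 ∩ R2 = {B}.
Closure of {B}: B → D applies, adding D. So (B)⁺ = {B, D}.
This closure contains every attribute of R1, so R1 ∩ R2 → R1. The join is lossless.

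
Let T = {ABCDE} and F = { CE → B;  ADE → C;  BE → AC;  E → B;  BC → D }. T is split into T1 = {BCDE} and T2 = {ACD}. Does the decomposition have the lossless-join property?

Common attributes: T1 ∩ T2 = {CD}.
No dependency enlarges {CD}, so (CD)⁺ = {CD}.
The closure contains neither all of T1 = {BCDE} nor all of T2 = {ACD}, so the common attributes are not a superkey of either fragment. The join is lossy.

No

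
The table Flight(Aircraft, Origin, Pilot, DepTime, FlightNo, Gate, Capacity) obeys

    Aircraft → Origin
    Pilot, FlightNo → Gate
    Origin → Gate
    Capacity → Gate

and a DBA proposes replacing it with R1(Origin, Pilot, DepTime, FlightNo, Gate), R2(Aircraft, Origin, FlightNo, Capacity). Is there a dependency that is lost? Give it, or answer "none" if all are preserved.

Check Capacity → Gate: no single fragment contains all of {Gate, Capacity}, and the restricted closure of {Capacity} across the fragments never reaches {Gate}.
Aircraft → Origin is preserved.
Pilot, FlightNo → Gate is preserved.
Origin → Gate is preserved.

Capacity → Gate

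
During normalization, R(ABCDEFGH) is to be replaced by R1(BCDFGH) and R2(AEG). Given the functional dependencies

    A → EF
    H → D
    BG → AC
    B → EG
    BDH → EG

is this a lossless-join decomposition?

No

Common attributes: R1 ∩ R2 = {G}.
No dependency enlarges {G}, so (G)⁺ = {G}.
The closure contains neither all of R1 = {BCDFGH} nor all of R2 = {AEG}, so the common attributes are not a superkey of either fragment. The join is lossy.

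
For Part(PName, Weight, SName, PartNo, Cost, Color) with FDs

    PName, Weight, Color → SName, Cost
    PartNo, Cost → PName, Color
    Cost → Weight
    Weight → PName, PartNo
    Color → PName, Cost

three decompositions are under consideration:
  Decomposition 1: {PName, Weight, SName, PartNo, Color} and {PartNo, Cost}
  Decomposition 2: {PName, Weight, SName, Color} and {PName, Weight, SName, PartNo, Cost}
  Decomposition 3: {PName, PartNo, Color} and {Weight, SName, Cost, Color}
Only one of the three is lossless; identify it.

Decomposition 3

Decomposition 1: common = {PartNo}, closure = {PartNo} → lossy.
Decomposition 2: common = {PName, Weight, SName}, closure = {PName, Weight, SName, PartNo} → lossy.
Decomposition 3: common = {Color}, closure = {PName, Weight, SName, PartNo, Cost, Color} → lossless.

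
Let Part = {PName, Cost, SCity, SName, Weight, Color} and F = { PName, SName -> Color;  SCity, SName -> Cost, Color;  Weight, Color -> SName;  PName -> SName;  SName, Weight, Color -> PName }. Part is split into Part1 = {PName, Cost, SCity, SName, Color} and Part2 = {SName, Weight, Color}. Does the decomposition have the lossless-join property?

Common attributes: Part1 ∩ Part2 = {SName, Color}.
No dependency enlarges {SName, Color}, so (SName, Color)⁺ = {SName, Color}.
The closure contains neither all of Part1 = {PName, Cost, SCity, SName, Color} nor all of Part2 = {SName, Weight, Color}, so the common attributes are not a superkey of either fragment. The join is lossy.

No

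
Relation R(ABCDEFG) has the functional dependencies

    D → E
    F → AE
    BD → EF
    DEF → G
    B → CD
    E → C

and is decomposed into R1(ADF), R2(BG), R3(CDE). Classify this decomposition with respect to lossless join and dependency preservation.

Lossless test (chase): Rows 1 and 3 agree on D; apply D→E and equate their E entries. Rows 1 and 3 agree on E; apply E→C and equate their C entries. No row becomes fully distinguished — the join is lossy.
Dependency preservation: the restricted closure of {F} across the fragments never reaches {AE}, so F → AE cannot be enforced without a join — not preserved.

lossy and not dependency-preserving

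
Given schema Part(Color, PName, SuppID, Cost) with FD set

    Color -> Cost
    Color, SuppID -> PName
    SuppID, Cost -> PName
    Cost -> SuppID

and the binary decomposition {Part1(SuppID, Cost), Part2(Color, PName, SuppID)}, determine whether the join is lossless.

No

Common attributes: Part1 ∩ Part2 = {SuppID}.
No dependency enlarges {SuppID}, so (SuppID)⁺ = {SuppID}.
The closure contains neither all of Part1 = {SuppID, Cost} nor all of Part2 = {Color, PName, SuppID}, so the common attributes are not a superkey of either fragment. The join is lossy.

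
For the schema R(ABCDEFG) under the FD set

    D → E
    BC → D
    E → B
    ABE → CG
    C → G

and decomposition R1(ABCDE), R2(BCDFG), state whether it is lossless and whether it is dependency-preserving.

lossy but dependency-preserving

Lossless test: (BCD)⁺ = {BCDEG}, which is a superkey of neither fragment — lossy.
Dependency preservation: ABE → CG is not contained in any single fragment, but the restricted closure of its left-hand side across the fragments still reaches the right-hand side; the remaining FDs each lie inside some fragment. All dependencies are preserved.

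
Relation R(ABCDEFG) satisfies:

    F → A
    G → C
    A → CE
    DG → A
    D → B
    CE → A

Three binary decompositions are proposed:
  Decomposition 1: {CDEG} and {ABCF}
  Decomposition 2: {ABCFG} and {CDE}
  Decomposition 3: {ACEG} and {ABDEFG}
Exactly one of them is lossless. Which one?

Decomposition 1: common = {C}, closure = {C} → lossy.
Decomposition 2: common = {C}, closure = {C} → lossy.
Decomposition 3: common = {AEG}, closure = {ACEG} → lossless.

Decomposition 3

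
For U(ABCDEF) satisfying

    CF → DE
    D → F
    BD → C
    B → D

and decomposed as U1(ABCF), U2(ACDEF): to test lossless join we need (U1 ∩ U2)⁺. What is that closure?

ACDEF

U1 ∩ U2 = {ACF}.
CF → DE applies, adding DE
Closure: {ACDEF}.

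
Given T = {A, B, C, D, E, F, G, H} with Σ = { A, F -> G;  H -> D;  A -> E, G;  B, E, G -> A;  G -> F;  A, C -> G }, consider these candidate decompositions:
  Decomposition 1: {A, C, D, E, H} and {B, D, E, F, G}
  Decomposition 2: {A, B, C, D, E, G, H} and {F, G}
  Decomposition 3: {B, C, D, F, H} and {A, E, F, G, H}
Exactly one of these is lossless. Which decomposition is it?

Decomposition 1: common = {D, E}, closure = {D, E} → lossy.
Decomposition 2: common = {G}, closure = {F, G} → lossless.
Decomposition 3: common = {F, H}, closure = {D, F, H} → lossy.

Decomposition 2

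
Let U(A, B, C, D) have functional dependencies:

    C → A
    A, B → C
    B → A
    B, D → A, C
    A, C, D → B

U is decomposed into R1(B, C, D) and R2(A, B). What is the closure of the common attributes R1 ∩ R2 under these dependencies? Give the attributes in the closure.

R1 ∩ R2 = {B}.
B → A applies, adding A
A, B → C applies, adding C
Closure: {A, B, C}.

A, B, C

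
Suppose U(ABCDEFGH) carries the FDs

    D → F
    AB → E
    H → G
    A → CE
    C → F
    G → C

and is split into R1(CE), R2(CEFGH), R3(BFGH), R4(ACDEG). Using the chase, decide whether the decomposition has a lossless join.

No

Chase test. Columns are ABCDEFGH; row i has aⱼ where attribute j ∈ Ri, else bᵢⱼ.
Initial tableau (one row per fragment):
  row 1: b11 b12 a3 b14 a5 b16 b17 b18
  row 2: b21 b22 a3 b24 a5 a6 a7 a8
  row 3: b31 a2 b33 b34 b35 a6 a7 a8
  row 4: a1 b42 a3 a4 a5 b46 a7 b48
Rows 1 and 2 agree on C; apply C→F and equate their F entries.
Rows 1 and 4 agree on C; apply C→F and equate their F entries.
Rows 2 and 3 agree on G; apply G→C and equate their C entries.
No row becomes fully distinguished — the join is lossy.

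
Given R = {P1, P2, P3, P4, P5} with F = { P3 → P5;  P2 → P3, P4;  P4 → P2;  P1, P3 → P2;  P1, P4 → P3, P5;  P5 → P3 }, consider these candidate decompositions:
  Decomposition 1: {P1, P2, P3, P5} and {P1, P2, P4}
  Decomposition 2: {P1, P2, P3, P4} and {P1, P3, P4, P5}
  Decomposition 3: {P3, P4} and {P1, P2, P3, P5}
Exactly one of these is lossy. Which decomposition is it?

Decomposition 3

Decomposition 1: common = {P1, P2}, closure = {P1, P2, P3, P4, P5} → lossless.
Decomposition 2: common = {P1, P3, P4}, closure = {P1, P2, P3, P4, P5} → lossless.
Decomposition 3: common = {P3}, closure = {P3, P5} → lossy.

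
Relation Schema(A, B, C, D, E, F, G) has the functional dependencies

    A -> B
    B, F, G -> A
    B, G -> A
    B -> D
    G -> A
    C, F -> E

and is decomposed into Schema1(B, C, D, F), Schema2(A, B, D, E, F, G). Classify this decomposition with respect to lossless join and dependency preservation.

Lossless test: (B, D, F)⁺ = {B, D, F}, which is a superkey of neither fragment — lossy.
Dependency preservation: the restricted closure of {C, F} across the fragments never reaches {E}, so C, F → E cannot be enforced without a join — not preserved.

lossy and not dependency-preserving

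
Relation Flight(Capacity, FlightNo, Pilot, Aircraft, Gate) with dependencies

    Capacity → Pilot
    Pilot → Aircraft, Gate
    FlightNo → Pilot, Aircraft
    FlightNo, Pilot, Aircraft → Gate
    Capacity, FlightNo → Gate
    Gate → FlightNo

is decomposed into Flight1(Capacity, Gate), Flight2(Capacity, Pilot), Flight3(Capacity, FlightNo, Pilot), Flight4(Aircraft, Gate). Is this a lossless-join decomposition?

Yes

Chase test. Columns are Capacity, FlightNo, Pilot, Aircraft, Gate; row i has aⱼ where attribute j ∈ Flighti, else bᵢⱼ.
Initial tableau (one row per fragment):
  row 1: a1 b12 b13 b14 a5
  row 2: a1 b22 a3 b24 b25
  row 3: a1 a2 a3 b34 b35
  row 4: b41 b42 b43 a4 a5
Rows 1 and 2 agree on Capacity; apply Capacity→Pilot and equate their Pilot entries.
Rows 1 and 2 agree on Pilot; apply Pilot→Aircraft, Gate and equate their Aircraft, Gate entries.
Rows 1 and 3 agree on Pilot; apply Pilot→Aircraft, Gate and equate their Aircraft, Gate entries.
Rows 1 and 2 agree on Gate; apply Gate→FlightNo and equate their FlightNo entries.
Rows 1 and 3 agree on Gate; apply Gate→FlightNo and equate their FlightNo entries.
Rows 1 and 4 agree on Gate; apply Gate→FlightNo and equate their FlightNo entries.
Rows 1 and 4 agree on FlightNo; apply FlightNo→Pilot, Aircraft and equate their Pilot, Aircraft entries.
Row 1 is now all distinguished symbols — the join is lossless.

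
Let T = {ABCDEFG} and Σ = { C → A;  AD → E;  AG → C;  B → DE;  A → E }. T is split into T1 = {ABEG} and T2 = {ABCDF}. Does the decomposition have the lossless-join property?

No

Common attributes: T1 ∩ T2 = {AB}.
Closure of {AB}: B → DE applies, adding DE. So (AB)⁺ = {ABDE}.
The closure contains neither all of T1 = {ABEG} nor all of T2 = {ABCDF}, so the common attributes are not a superkey of either fragment. The join is lossy.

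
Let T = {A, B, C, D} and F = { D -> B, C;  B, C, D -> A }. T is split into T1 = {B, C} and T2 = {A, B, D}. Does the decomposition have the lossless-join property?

Common attributes: T1 ∩ T2 = {B}.
No dependency enlarges {B}, so (B)⁺ = {B}.
The closure contains neither all of T1 = {B, C} nor all of T2 = {A, B, D}, so the common attributes are not a superkey of either fragment. The join is lossy.

No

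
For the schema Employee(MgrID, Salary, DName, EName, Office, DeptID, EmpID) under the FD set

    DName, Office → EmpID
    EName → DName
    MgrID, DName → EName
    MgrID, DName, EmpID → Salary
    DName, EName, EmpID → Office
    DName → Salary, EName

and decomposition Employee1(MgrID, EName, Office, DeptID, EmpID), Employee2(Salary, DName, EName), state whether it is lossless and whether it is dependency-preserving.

lossless and dependency-preserving

Lossless test: (EName)⁺ = {Salary, DName, EName}, which contains all of one fragment — lossless.
Dependency preservation: DName, Office → EmpID; MgrID, DName → EName; MgrID, DName, EmpID → Salary; DName, EName, EmpID → Office are not contained in any single fragment, but the restricted closure of each left-hand side across the fragments still reaches the right-hand side; the remaining FDs each lie inside some fragment. All dependencies are preserved.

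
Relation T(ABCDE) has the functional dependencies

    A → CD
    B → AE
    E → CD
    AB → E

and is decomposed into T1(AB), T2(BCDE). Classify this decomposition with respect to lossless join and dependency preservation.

Lossless test: (B)⁺ = {ABCDE}, which contains all of one fragment — lossless.
Dependency preservation: the restricted closure of {A} across the fragments never reaches {CD}, so A → CD cannot be enforced without a join — not preserved.

lossless but not dependency-preserving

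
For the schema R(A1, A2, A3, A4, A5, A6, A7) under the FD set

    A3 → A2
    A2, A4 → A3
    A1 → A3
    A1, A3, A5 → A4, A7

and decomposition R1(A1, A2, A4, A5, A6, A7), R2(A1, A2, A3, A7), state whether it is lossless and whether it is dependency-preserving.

Lossless test: (A1, A2, A7)⁺ = {A1, A2, A3, A7}, which contains all of one fragment — lossless.
Dependency preservation: the restricted closure of {A2, A4} across the fragments never reaches {A3}, so A2, A4 → A3 cannot be enforced without a join — not preserved.

lossless but not dependency-preserving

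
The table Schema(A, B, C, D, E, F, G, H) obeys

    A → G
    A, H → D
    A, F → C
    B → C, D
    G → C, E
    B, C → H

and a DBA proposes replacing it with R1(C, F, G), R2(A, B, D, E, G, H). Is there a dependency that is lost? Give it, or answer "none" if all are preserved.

Check B → C, D: no single fragment contains all of {B, C, D}, and the restricted closure of {B} across the fragments never reaches {C, D}.
A → G is preserved.
A, H → D is preserved.
A, F → C is preserved.
G → C, E is preserved.
B, C → H is preserved.

B → C, D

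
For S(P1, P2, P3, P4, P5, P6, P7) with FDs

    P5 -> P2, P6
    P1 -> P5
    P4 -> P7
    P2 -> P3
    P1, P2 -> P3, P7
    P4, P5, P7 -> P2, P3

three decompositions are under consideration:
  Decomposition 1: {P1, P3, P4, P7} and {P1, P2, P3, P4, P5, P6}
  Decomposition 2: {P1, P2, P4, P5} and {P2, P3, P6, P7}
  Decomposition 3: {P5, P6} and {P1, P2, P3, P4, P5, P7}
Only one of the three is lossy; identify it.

Decomposition 2

Decomposition 1: common = {P1, P3, P4}, closure = {P1, P2, P3, P4, P5, P6, P7} → lossless.
Decomposition 2: common = {P2}, closure = {P2, P3} → lossy.
Decomposition 3: common = {P5}, closure = {P2, P3, P5, P6} → lossless.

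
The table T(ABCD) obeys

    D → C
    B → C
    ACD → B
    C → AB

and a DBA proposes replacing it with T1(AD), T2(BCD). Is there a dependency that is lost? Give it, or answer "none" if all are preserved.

C → AB

Check C → AB: no single fragment contains all of {ABC}, and the restricted closure of {C} across the fragments never reaches {AB}.
D → C is preserved.
B → C is preserved.
ACD → B is preserved.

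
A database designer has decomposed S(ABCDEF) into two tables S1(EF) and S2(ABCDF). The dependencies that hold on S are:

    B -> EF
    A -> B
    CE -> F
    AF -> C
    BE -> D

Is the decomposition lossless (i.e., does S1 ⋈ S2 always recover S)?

No

Common attributes: S1 ∩ S2 = {F}.
No dependency enlarges {F}, so (F)⁺ = {F}.
The closure contains neither all of S1 = {EF} nor all of S2 = {ABCDF}, so the common attributes are not a superkey of either fragment. The join is lossy.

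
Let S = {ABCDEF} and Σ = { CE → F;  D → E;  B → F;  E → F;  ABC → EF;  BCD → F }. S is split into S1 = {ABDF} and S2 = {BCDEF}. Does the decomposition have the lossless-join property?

Common attributes: S1 ∩ S2 = {BDF}.
Closure of {BDF}: D → E applies, adding E. So (BDF)⁺ = {BDEF}.
The closure contains neither all of S1 = {ABDF} nor all of S2 = {BCDEF}, so the common attributes are not a superkey of either fragment. The join is lossy.

No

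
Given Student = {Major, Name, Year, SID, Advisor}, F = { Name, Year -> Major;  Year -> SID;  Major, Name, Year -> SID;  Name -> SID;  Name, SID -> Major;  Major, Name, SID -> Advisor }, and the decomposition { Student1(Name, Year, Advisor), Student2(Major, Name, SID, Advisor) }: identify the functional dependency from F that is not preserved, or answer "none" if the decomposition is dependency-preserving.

Year -> SID

Check Year → SID: no single fragment contains all of {Year, SID}, and the restricted closure of {Year} across the fragments never reaches {SID}.
Name, Year → Major is preserved.
Major, Name, Year → SID is preserved.
Name → SID is preserved.
Name, SID → Major is preserved.
Major, Name, SID → Advisor is preserved.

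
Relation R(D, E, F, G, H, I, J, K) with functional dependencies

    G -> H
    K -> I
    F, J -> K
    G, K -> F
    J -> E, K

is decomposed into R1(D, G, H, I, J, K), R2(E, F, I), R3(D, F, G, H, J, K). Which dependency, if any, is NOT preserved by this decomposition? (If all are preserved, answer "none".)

J -> E, K

Check J → E, K: no single fragment contains all of {E, J, K}, and the restricted closure of {J} across the fragments never reaches {E, K}.
G → H is preserved.
K → I is preserved.
F, J → K is preserved.
G, K → F is preserved.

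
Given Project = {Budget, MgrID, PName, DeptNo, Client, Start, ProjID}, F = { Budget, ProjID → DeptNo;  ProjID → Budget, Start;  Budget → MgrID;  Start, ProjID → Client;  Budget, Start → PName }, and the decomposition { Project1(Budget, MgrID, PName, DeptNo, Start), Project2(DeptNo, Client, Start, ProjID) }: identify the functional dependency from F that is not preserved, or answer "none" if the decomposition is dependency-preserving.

ProjID → Budget, Start

Check ProjID → Budget, Start: no single fragment contains all of {Budget, Start, ProjID}, and the restricted closure of {ProjID} across the fragments never reaches {Budget, Start}.
Budget, ProjID → DeptNo is preserved.
Budget → MgrID is preserved.
Start, ProjID → Client is preserved.
Budget, Start → PName is preserved.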